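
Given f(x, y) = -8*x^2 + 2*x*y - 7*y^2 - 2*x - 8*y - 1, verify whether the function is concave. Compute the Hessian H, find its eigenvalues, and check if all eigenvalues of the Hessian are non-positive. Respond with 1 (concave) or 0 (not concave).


The Hessian of f(x,y) = -8*x^2 + 2*x*y - 7*y^2 - 2*x - 8*y - 1 is:
H = [[-16, 2], [2, -14]]
Trace = -16 - 14 = -30
Determinant = -16*-14 - (2)^2 = 220
Discriminant = (-30)^2 - 4*220 = 20.0
Eigenvalues: lambda_1 = -17.2361, lambda_2 = -12.7639
The function is concave.

1


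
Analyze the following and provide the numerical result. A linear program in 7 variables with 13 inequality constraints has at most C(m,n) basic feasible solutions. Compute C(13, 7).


Each vertex corresponds to some choice of n active constraints out of m, so the number of vertices is at most C(m, n) = m! / (n!(m-n)!).
m = 13, n = 7
Numerator: 13 * 12 * 11 * 10 * 9 * 8 * 7
Denominator: 7! = 5040
C(13, 7) = 1716


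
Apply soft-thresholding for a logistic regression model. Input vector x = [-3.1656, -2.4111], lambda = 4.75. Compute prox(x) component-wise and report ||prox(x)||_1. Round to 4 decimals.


Soft-thresholding with lambda = 4.75:
prox(-3.1656) = sign(-3.1656)*max(|-3.1656| - 4.75, 0) = 0.0
prox(-2.4111) = sign(-2.4111)*max(|-2.4111| - 4.75, 0) = 0.0
prox(x) = [0.0, 0.0]
||prox(x)||_1 = 0.0 + 0.0 = 0.0


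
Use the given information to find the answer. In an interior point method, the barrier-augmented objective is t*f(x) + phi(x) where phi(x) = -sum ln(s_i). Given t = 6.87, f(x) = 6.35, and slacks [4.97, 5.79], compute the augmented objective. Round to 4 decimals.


Step 1: Compute log-barrier.
ln values: [1.6034, 1.7561]
phi = -(1.6034 + 1.7561) = -3.3596
Step 2: Compute augmented objective.
t*f(x) = 6.87*6.35 = 43.6245
Total = 43.6245 - 3.3596 = 40.2649


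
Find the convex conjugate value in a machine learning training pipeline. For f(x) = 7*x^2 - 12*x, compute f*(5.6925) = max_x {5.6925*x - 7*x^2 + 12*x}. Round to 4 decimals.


f*(y) = sup_x {y*x - a*x^2 - b*x} = sup_x {(y-b)*x - a*x^2}
FOC: (y - b) - 2a*x = 0 => x* = (y - b)/(2a)
x* = (5.6925 + 12)/(2*7) = 1.2638
f*(5.6925) = (y-b)^2/(4a) = (5.6925 + 12)^2/(4*7)
= 313.0246/28 = 11.1794


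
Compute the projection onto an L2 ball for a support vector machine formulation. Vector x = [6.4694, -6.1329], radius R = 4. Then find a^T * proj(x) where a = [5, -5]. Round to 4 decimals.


Step 1: Compute ||x|| (intermediates to 6 decimals).
||x|| = sqrt(6.4694^2 + (-6.1329)^2) = 8.914348
Step 2: Project.
Since ||x|| > R, scale = R/||x|| = 4/8.914348 = 0.448715, proj(x) = scale * x
proj(x) = [2.902917, -2.751924]
Step 3: Dot product.
a^T * proj(x) = 5*2.902917 - 5*(-2.751924) = 28.2742


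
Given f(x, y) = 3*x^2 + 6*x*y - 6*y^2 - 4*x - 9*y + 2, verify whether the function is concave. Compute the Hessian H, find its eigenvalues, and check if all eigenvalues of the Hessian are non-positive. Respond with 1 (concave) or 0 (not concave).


The Hessian of f(x,y) = 3*x^2 + 6*x*y - 6*y^2 - 4*x - 9*y + 2 is:
H = [[6, 6], [6, -12]]
Trace = 6 - 12 = -6
Determinant = 6*-12 - (6)^2 = -108
Discriminant = (-6)^2 - 4*-108 = 468.0
Eigenvalues: lambda_1 = -13.8167, lambda_2 = 7.8167
The function is not concave.

0


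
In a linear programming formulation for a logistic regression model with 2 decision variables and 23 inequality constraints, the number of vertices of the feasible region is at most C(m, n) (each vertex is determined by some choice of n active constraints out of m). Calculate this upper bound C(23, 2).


Each vertex corresponds to some choice of n active constraints out of m, so the number of vertices is at most C(m, n) = m! / (n!(m-n)!).
m = 23, n = 2
Numerator: 23 * 22
Denominator: 2! = 2
C(23, 2) = 253


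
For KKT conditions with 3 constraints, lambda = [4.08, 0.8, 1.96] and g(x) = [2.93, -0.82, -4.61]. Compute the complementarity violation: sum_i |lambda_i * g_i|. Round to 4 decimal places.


KKT complementary slackness check:
lambda_1 * g_1 = 4.08 * 2.93 = 11.9544
lambda_2 * g_2 = 0.8 * -0.82 = -0.656
lambda_3 * g_3 = 1.96 * -4.61 = -9.0356
Total violation = 11.9544 + 0.656 + 9.0356 = 21.646


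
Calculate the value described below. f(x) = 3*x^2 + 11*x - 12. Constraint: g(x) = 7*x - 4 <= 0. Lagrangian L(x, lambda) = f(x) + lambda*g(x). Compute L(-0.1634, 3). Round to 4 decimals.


Step 1: Evaluate f(x).
f(-0.1634) = 3*(-0.1634)^2 + 11*(-0.1634) - 12 = -13.7173
Step 2: Evaluate g(x).
g(-0.1634) = 7*-0.1634 - 4 = -5.1438
Step 3: Compute Lagrangian.
L = -13.7173 + 3*-5.1438 = -29.1487


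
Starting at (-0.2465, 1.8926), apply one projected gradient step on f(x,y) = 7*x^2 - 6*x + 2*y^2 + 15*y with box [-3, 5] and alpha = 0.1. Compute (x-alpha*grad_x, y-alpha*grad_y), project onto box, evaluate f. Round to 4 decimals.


Step 1: Compute gradient at (-0.2465, 1.8926).
grad_x = 2*7*-0.2465 - 6 = -9.451
grad_y = 2*2*1.8926 + 15 = 22.5704
Step 2: Gradient step.
x_raw = -0.2465 - 0.1*-9.451 = 0.6986
y_raw = 1.8926 - 0.1*22.5704 = -0.3644
Step 3: Project onto [-3, 5].
x_proj = clip(0.6986) = 0.6986
y_proj = clip(-0.3644) = -0.3644
Step 4: Evaluate f.
f(0.6986, -0.3644) = -5.9763


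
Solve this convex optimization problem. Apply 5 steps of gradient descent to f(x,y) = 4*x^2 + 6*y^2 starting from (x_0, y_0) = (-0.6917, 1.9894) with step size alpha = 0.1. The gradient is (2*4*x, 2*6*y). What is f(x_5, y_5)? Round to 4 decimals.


Gradient descent on f(x,y) = 4*x^2 + 6*y^2.
Starting point: (-0.6917, 1.9894), alpha = 0.1
Step 1: grad_x = 2*4*-0.6917 = -5.5336, grad_y = 2*6*1.9894 = 23.8728
  x_1 = -0.6917 - 0.1*-5.5336 = -0.1383
  y_1 = 1.9894 - 0.1*23.8728 = -0.3979
Step 2: grad_x = 2*4*-0.1383 = -1.1067, grad_y = 2*6*-0.3979 = -4.7746
  x_2 = -0.1383 - 0.1*-1.1067 = -0.0277
  y_2 = -0.3979 - 0.1*-4.7746 = 0.0796
Step 3: grad_x = 2*4*-0.0277 = -0.2213, grad_y = 2*6*0.0796 = 0.9549
  x_3 = -0.0277 - 0.1*-0.2213 = -0.0055
  y_3 = 0.0796 - 0.1*0.9549 = -0.0159
Step 4: grad_x = 2*4*-0.0055 = -0.0443, grad_y = 2*6*-0.0159 = -0.191
  x_4 = -0.0055 - 0.1*-0.0443 = -0.0011
  y_4 = -0.0159 - 0.1*-0.191 = 0.0032
Step 5: grad_x = 2*4*-0.0011 = -0.0089, grad_y = 2*6*0.0032 = 0.0382
  x_5 = -0.0011 - 0.1*-0.0089 = -0.0002
  y_5 = 0.0032 - 0.1*0.0382 = -0.0006
f(-0.0002, -0.0006) = 4*(-0.0002)^2 + 6*(-0.0006)^2 = 0.0


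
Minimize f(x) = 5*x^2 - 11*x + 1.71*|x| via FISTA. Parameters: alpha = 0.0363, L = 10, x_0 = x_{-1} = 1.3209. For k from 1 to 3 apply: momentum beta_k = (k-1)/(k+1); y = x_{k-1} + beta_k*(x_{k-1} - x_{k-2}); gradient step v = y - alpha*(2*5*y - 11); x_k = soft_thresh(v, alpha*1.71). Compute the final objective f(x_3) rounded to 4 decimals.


FISTA on f(x) = 5*x^2 - 11*x + 1.71*|x|
L = 10, alpha = 0.0363
Iteration 1: beta = 0.0, y = 1.3209 + 0.0*(1.3209 - 1.3209) = 1.3209
  grad(y) = 2.209, v = y - alpha*grad = 1.2407
  prox(v) = soft_thresh(1.2407, 0.0621) = 1.1786
Iteration 2: beta = 0.3333, y = 1.1786 + 0.3333*(1.1786 - 1.3209) = 1.1312
  grad(y) = 0.3122, v = y - alpha*grad = 1.1199
  prox(v) = soft_thresh(1.1199, 0.0621) = 1.0578
Iteration 3: beta = 0.5, y = 1.0578 + 0.5*(1.0578 - 1.1786) = 0.9974
  grad(y) = -1.026, v = y - alpha*grad = 1.0346
  prox(v) = soft_thresh(1.0346, 0.0621) = 0.9726
f(x_3) = 5*0.9726^2 - 11*0.9726 + 1.71*|0.9726| = -4.3057


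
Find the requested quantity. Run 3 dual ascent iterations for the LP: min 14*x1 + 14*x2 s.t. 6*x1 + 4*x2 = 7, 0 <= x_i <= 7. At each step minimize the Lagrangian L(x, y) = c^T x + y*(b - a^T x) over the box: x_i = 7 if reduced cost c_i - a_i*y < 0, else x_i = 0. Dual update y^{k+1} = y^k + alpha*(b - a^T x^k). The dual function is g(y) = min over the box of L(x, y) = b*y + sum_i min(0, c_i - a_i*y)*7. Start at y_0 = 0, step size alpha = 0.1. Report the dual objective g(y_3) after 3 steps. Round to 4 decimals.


Dual ascent for LP: min 14*x1 + 14*x2, 6*x1 + 4*x2 = 7, 0 <= x_i <= 7
Step 1: y^k = 0.0, reduced costs: (14.0, 14.0)
  x^k = (0.0, 0.0), subgradient = b - a^T x = 7.0
  y^{k+1} = 0.0 + 0.1*7.0 = 0.7
Step 2: y^k = 0.7, reduced costs: (9.8, 11.2)
  x^k = (0.0, 0.0), subgradient = b - a^T x = 7.0
  y^{k+1} = 0.7 + 0.1*7.0 = 1.4
Step 3: y^k = 1.4, reduced costs: (5.6, 8.4)
  x^k = (0.0, 0.0), subgradient = b - a^T x = 7.0
  y^{k+1} = 1.4 + 0.1*7.0 = 2.1
Dual objective at y_3 = 2.1: reduced costs (1.4, 5.6), box minimizer x = (0.0, 0.0)
g(y_3) = b*y + (c1 - a1*y)*x1 + (c2 - a2*y)*x2 = 7*2.1 + 1.4*0.0 + 5.6*0.0 = 14.7 + 0.0 + 0.0 = 14.7


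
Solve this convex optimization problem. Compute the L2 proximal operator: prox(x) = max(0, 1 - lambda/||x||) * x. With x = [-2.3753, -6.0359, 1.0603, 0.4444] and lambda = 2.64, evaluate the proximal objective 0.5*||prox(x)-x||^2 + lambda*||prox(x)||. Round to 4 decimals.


Step 1: Compute ||x||.
||x|| = 6.5876
Step 2: Compute scaling factor.
scale = max(0, 1 - 2.64/6.5876) = 0.5992
Step 3: prox(x) = [-1.4234, -3.617, 0.6354, 0.2663]
||prox(x)|| = 3.9476
Step 4: Proximal objective.
0.5*||prox-x||^2 = 3.4848
lambda*||prox|| = 10.4217
Total = 13.9063


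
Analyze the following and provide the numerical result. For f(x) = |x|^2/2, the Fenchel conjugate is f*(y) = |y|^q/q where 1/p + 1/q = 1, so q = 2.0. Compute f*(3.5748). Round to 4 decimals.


The conjugate exponent q satisfies 1/p + 1/q = 1.
p = 2, so q = 2/(2 - 1) = 2.0
|y|^q = 3.5748^2.0 = 12.7792
f*(3.5748) = 12.7792 / 2.0 = 6.3896


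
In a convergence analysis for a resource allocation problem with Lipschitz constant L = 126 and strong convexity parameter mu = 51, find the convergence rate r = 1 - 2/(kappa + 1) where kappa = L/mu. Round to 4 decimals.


Step 1: Compute the condition number.
kappa = L/mu = 126/51 = 2.4706
Step 2: Compute the convergence rate.
r = 1 - 2/(kappa + 1) = 1 - 2*mu/(L + mu) = (L - mu)/(L + mu) = 75/177 = 0.4237


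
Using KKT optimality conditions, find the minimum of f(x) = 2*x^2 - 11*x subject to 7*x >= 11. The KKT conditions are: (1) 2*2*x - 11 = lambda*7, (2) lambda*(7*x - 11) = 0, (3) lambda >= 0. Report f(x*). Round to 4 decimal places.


Step 1: Try lambda = 0 (constraint inactive).
Stationarity: 2*2*x - 11 = 0
x* = 11/(2*2) = 2.75
Check constraint: 7*2.75 = 19.25 >= 11 -- satisfied.
Step 2: Compute optimal value.
f(x*) = 2*2.75^2 - 11*2.75 = -15.125


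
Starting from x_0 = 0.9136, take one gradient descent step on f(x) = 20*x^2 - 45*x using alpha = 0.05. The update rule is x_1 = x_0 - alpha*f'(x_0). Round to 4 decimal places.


We compute the gradient at x_0 and apply the update.
f'(x) = 40*x - 45
f'(0.9136) = 40*0.9136 - 45 = -8.456
x_1 = 0.9136 - 0.05*-8.456 = 1.3364


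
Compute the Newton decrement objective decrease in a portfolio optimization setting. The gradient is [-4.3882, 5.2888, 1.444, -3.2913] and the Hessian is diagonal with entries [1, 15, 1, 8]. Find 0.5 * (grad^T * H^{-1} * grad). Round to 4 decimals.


Step 1: H is diagonal, so H^(-1) * g = [-4.3882, 0.3526, 1.444, -0.4114].
Step 2: g^T H^(-1) g = sum_i g_i^2 / H_ii
  = (-4.3882)^2/1 + (5.2888)^2/15 + (1.444)^2/1 + (-3.2913)^2/8
  = 19.2563 + 1.8648 + 2.0851 + 1.3541 = 24.5603
Step 3: Objective decrease = 0.5 * g^T H^(-1) g = 12.2801


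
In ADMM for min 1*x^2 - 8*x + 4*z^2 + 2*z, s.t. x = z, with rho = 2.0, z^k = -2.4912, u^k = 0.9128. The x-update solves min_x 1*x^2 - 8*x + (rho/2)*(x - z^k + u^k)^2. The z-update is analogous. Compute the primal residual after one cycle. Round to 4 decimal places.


ADMM iteration with rho = 2.0, z^k = -2.4912, u^k = 0.9128
Step 1: x-update.
Minimize 1*x^2 - 8*x + (2.0/2)*(x + 2.4912 + 0.9128)^2
FOC: (2*1 + 2.0)*x = 8 + 2.0*(-2.4912 - 0.9128)
x^{k+1} = 0.298
Step 2: z-update.
Minimize 4*z^2 + 2*z + (2.0/2)*(0.298 - z + 0.9128)^2
FOC: (2*4 + 2.0)*z = -2 + 2.0*(0.298 + 0.9128)
z^{k+1} = 0.0422
Step 3: u-update.
u^{k+1} = 0.9128 + 0.298 - 0.0422 = 1.1686
Step 4: Primal residual = |0.298 - 0.0422| = 0.2558


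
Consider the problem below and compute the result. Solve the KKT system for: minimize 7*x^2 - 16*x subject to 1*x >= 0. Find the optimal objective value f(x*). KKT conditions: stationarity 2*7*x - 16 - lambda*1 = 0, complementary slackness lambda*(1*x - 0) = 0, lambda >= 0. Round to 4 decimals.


Step 1: Try lambda = 0 (constraint inactive).
Stationarity: 2*7*x - 16 = 0
x* = 16/(2*7) = 8/7 = 1.1429 (rounded; the exact value 8/7 is used below)
Check constraint: 1*1.1429 = 1.1429 >= 0 -- satisfied.
Step 2: Compute optimal value.
f(x*) = 7*(8/7)^2 - 16*(8/7) = -9.1429


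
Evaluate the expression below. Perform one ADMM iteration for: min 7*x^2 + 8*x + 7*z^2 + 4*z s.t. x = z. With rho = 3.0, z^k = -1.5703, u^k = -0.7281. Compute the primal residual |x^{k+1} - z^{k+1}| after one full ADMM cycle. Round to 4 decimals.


ADMM iteration with rho = 3.0, z^k = -1.5703, u^k = -0.7281
Step 1: x-update.
Minimize 7*x^2 + 8*x + (3.0/2)*(x + 1.5703 - 0.7281)^2
FOC: (2*7 + 3.0)*x = -8 + 3.0*(-1.5703 + 0.7281)
x^{k+1} = -0.6192
Step 2: z-update.
Minimize 7*z^2 + 4*z + (3.0/2)*(-0.6192 - z - 0.7281)^2
FOC: (2*7 + 3.0)*z = -4 + 3.0*(-0.6192 - 0.7281)
z^{k+1} = -0.4731
Step 3: u-update.
u^{k+1} = -0.7281 - 0.6192 + 0.4731 = -0.8743
Step 4: Primal residual = |-0.6192 + 0.4731| = 0.1462


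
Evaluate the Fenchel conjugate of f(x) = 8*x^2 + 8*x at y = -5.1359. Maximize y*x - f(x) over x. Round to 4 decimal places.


f*(y) = sup_x {y*x - a*x^2 - b*x} = sup_x {(y-b)*x - a*x^2}
FOC: (y - b) - 2a*x = 0 => x* = (y - b)/(2a)
x* = (-5.1359 - 8)/(2*8) = -0.821
f*(-5.1359) = (y-b)^2/(4a) = (-5.1359 - 8)^2/(4*8)
= 172.5519/32 = 5.3922


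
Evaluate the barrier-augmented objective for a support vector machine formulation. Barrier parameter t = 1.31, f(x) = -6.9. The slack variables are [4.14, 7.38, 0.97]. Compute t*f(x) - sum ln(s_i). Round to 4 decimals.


Step 1: Compute log-barrier.
ln values: [1.4207, 1.9988, -0.0305]
phi = -(1.4207 + 1.9988 - 0.0305) = -3.389
Step 2: Compute augmented objective.
t*f(x) = 1.31*-6.9 = -9.039
Total = -9.039 - 3.389 = -12.428


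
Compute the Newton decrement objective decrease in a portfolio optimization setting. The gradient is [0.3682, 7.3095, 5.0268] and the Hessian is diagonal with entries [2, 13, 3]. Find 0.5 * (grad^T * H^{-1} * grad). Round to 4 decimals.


Step 1: H is diagonal, so H^(-1) * g = [0.1841, 0.5623, 1.6756].
Step 2: g^T H^(-1) g = sum_i g_i^2 / H_ii
  = (0.3682)^2/2 + (7.3095)^2/13 + (5.0268)^2/3
  = 0.0678 + 4.1099 + 8.4229 = 12.6006
Step 3: Objective decrease = 0.5 * g^T H^(-1) g = 6.3003


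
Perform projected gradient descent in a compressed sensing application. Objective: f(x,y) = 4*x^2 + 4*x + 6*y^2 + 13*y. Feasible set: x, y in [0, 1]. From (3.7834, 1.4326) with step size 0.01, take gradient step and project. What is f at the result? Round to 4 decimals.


Step 1: Compute gradient at (3.7834, 1.4326).
grad_x = 2*4*3.7834 + 4 = 34.2672
grad_y = 2*6*1.4326 + 13 = 30.1912
Step 2: Gradient step.
x_raw = 3.7834 - 0.01*34.2672 = 3.4407
y_raw = 1.4326 - 0.01*30.1912 = 1.1307
Step 3: Project onto [0, 1].
x_proj = clip(3.4407) = 1.0
y_proj = clip(1.1307) = 1.0
Step 4: Evaluate f.
f(1.0, 1.0) = 27.0


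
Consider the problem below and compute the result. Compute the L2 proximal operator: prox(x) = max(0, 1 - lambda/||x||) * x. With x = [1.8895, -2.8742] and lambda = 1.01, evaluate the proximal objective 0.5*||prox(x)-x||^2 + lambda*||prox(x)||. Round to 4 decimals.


Step 1: Compute ||x||.
||x|| = 3.4397
Step 2: Compute scaling factor.
scale = max(0, 1 - 1.01/3.4397) = 0.7064
Step 3: prox(x) = [1.3347, -2.0302]
||prox(x)|| = 2.4297
Step 4: Proximal objective.
0.5*||prox-x||^2 = 0.5101
lambda*||prox|| = 2.454
Total = 2.964


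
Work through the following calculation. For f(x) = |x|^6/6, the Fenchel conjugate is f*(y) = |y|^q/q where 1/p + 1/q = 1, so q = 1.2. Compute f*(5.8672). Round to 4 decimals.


The conjugate exponent q satisfies 1/p + 1/q = 1.
p = 6, so q = 6/(6 - 1) = 1.2
|y|^q = 5.8672^1.2 = 8.3583
f*(5.8672) = 8.3583 / 1.2 = 6.9652


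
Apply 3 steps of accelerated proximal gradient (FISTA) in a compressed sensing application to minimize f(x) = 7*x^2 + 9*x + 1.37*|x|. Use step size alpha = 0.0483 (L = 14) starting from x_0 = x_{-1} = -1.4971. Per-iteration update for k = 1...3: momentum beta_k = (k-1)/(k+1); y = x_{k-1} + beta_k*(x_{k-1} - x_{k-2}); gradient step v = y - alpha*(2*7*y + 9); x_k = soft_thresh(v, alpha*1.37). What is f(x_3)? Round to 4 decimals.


FISTA on f(x) = 7*x^2 + 9*x + 1.37*|x|
L = 14, alpha = 0.0483
Iteration 1: beta = 0.0, y = -1.4971 + 0.0*(-1.4971 + 1.4971) = -1.4971
  grad(y) = -11.9594, v = y - alpha*grad = -0.9195
  prox(v) = soft_thresh(-0.9195, 0.0662) = -0.8533
Iteration 2: beta = 0.3333, y = -0.8533 + 0.3333*(-0.8533 + 1.4971) = -0.6387
  grad(y) = 0.0584, v = y - alpha*grad = -0.6415
  prox(v) = soft_thresh(-0.6415, 0.0662) = -0.5753
Iteration 3: beta = 0.5, y = -0.5753 + 0.5*(-0.5753 + 0.8533) = -0.4364
  grad(y) = 2.891, v = y - alpha*grad = -0.576
  prox(v) = soft_thresh(-0.576, 0.0662) = -0.5098
f(x_3) = 7*(-0.5098)^2 + 9*(-0.5098) + 1.37*|-0.5098| = -2.0705


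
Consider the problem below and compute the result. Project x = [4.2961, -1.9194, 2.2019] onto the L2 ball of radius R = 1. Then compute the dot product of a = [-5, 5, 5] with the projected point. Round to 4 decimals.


Step 1: Compute ||x|| (intermediates to 6 decimals).
||x|| = sqrt(4.2961^2 + (-1.9194)^2 + 2.2019^2) = 5.195088
Step 2: Project.
Since ||x|| > R, scale = R/||x|| = 1/5.195088 = 0.19249, proj(x) = scale * x
proj(x) = [0.826956, -0.369465, 0.423844]
Step 3: Dot product.
a^T * proj(x) = -5*0.826956 + 5*(-0.369465) + 5*0.423844 = -3.8629


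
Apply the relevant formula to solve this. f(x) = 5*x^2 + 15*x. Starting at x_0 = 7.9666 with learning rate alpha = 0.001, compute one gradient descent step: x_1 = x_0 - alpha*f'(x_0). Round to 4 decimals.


We compute the gradient at x_0 and apply the update.
f'(x) = 10*x + 15
f'(7.9666) = 10*7.9666 + 15 = 94.666
x_1 = 7.9666 - 0.001*94.666 = 7.8719


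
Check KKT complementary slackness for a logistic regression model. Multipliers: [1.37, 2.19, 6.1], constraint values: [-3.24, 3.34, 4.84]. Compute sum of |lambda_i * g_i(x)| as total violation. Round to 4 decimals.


KKT complementary slackness check:
lambda_1 * g_1 = 1.37 * -3.24 = -4.4388
lambda_2 * g_2 = 2.19 * 3.34 = 7.3146
lambda_3 * g_3 = 6.1 * 4.84 = 29.524
Total violation = 4.4388 + 7.3146 + 29.524 = 41.2774


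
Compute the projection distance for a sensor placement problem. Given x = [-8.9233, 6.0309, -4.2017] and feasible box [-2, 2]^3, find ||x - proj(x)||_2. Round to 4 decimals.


Project each component onto [-2, 2].
clip(-8.9233) = -2.0, clip(6.0309) = 2.0, clip(-4.2017) = -2.0
Projection = [-2.0, 2.0, -2.0]
Squared diffs: [47.9321, 16.2482, 4.8475]
Distance = sqrt(69.0278) = 8.3083


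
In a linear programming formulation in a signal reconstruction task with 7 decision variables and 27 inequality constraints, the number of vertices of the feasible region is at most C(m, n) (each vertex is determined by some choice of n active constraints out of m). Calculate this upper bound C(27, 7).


Each vertex corresponds to some choice of n active constraints out of m, so the number of vertices is at most C(m, n) = m! / (n!(m-n)!).
m = 27, n = 7
Numerator: 27 * 26 * 25 * 24 * 23 * 22 * 21
Denominator: 7! = 5040
C(27, 7) = 888030


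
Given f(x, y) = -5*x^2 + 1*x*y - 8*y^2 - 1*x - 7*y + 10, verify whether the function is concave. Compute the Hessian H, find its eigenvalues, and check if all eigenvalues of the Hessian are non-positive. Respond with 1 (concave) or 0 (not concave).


The Hessian of f(x,y) = -5*x^2 + 1*x*y - 8*y^2 - 1*x - 7*y + 10 is:
H = [[-10, 1], [1, -16]]
Trace = -10 - 16 = -26
Determinant = -10*-16 - (1)^2 = 159
Discriminant = (-26)^2 - 4*159 = 40.0
Eigenvalues: lambda_1 = -16.1623, lambda_2 = -9.8377
The function is concave.

1


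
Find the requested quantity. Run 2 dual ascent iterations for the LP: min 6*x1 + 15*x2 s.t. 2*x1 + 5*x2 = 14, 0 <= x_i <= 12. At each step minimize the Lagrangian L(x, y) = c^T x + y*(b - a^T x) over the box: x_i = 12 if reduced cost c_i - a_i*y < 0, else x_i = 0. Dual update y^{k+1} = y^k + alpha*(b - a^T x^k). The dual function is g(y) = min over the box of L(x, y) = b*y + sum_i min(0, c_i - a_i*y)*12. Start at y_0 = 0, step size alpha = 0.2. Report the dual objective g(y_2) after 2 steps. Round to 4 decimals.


Dual ascent for LP: min 6*x1 + 15*x2, 2*x1 + 5*x2 = 14, 0 <= x_i <= 12
Step 1: y^k = 0.0, reduced costs: (6.0, 15.0)
  x^k = (0.0, 0.0), subgradient = b - a^T x = 14.0
  y^{k+1} = 0.0 + 0.2*14.0 = 2.8
Step 2: y^k = 2.8, reduced costs: (0.4, 1.0)
  x^k = (0.0, 0.0), subgradient = b - a^T x = 14.0
  y^{k+1} = 2.8 + 0.2*14.0 = 5.6
Dual objective at y_2 = 5.6: reduced costs (-5.2, -13.0), box minimizer x = (12.0, 12.0)
g(y_2) = b*y + (c1 - a1*y)*x1 + (c2 - a2*y)*x2 = 14*5.6 + (-5.2)*12.0 + (-13.0)*12.0 = 78.4 - 62.4 - 156.0 = -140.0


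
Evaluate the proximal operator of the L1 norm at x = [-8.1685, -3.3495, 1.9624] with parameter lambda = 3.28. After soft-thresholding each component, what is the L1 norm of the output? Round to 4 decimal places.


Soft-thresholding with lambda = 3.28:
prox(-8.1685) = sign(-8.1685)*max(|-8.1685| - 3.28, 0) = -4.8885
prox(-3.3495) = sign(-3.3495)*max(|-3.3495| - 3.28, 0) = -0.0695
prox(1.9624) = sign(1.9624)*max(|1.9624| - 3.28, 0) = 0.0
prox(x) = [-4.8885, -0.0695, 0.0]
||prox(x)||_1 = 4.8885 + 0.0695 + 0.0 = 4.958


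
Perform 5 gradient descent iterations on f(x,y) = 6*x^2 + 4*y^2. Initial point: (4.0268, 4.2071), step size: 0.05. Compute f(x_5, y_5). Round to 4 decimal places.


Gradient descent on f(x,y) = 6*x^2 + 4*y^2.
Starting point: (4.0268, 4.2071), alpha = 0.05
Step 1: grad_x = 2*6*4.0268 = 48.3216, grad_y = 2*4*4.2071 = 33.6568
  x_1 = 4.0268 - 0.05*48.3216 = 1.6107
  y_1 = 4.2071 - 0.05*33.6568 = 2.5243
Step 2: grad_x = 2*6*1.6107 = 19.3286, grad_y = 2*4*2.5243 = 20.1941
  x_2 = 1.6107 - 0.05*19.3286 = 0.6443
  y_2 = 2.5243 - 0.05*20.1941 = 1.5146
Step 3: grad_x = 2*6*0.6443 = 7.7315, grad_y = 2*4*1.5146 = 12.1164
  x_3 = 0.6443 - 0.05*7.7315 = 0.2577
  y_3 = 1.5146 - 0.05*12.1164 = 0.9087
Step 4: grad_x = 2*6*0.2577 = 3.0926, grad_y = 2*4*0.9087 = 7.2699
  x_4 = 0.2577 - 0.05*3.0926 = 0.1031
  y_4 = 0.9087 - 0.05*7.2699 = 0.5452
Step 5: grad_x = 2*6*0.1031 = 1.237, grad_y = 2*4*0.5452 = 4.3619
  x_5 = 0.1031 - 0.05*1.237 = 0.0412
  y_5 = 0.5452 - 0.05*4.3619 = 0.3271
f(0.0412, 0.3271) = 6*0.0412^2 + 4*0.3271^2 = 0.4383


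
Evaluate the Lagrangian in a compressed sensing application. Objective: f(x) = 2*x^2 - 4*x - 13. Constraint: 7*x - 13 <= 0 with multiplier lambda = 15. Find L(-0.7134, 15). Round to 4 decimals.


Step 1: Evaluate f(x).
f(-0.7134) = 2*(-0.7134)^2 - 4*(-0.7134) - 13 = -9.1285
Step 2: Evaluate g(x).
g(-0.7134) = 7*-0.7134 - 13 = -17.9938
Step 3: Compute Lagrangian.
L = -9.1285 + 15*-17.9938 = -279.0355


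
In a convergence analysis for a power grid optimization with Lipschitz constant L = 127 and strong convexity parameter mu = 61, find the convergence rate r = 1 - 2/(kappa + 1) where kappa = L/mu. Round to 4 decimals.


Step 1: Compute the condition number.
kappa = L/mu = 127/61 = 2.082
Step 2: Compute the convergence rate.
r = 1 - 2/(kappa + 1) = 1 - 2*mu/(L + mu) = (L - mu)/(L + mu) = 66/188 = 0.3511


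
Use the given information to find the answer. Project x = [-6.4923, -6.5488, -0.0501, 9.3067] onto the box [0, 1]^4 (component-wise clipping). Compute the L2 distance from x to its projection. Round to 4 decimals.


Project each component onto [0, 1].
clip(-6.4923) = 0.0, clip(-6.5488) = 0.0, clip(-0.0501) = 0.0, clip(9.3067) = 1.0
Projection = [0.0, 0.0, 0.0, 1.0]
Squared diffs: [42.15, 42.8868, 0.0025, 69.0013]
Distance = sqrt(154.0406) = 12.4113


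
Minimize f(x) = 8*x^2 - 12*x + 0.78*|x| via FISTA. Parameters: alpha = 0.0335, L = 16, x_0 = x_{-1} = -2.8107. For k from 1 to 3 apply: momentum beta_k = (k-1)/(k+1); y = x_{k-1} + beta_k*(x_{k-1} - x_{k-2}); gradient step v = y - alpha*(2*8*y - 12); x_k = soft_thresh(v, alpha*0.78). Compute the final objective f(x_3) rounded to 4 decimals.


FISTA on f(x) = 8*x^2 - 12*x + 0.78*|x|
L = 16, alpha = 0.0335
Iteration 1: beta = 0.0, y = -2.8107 + 0.0*(-2.8107 + 2.8107) = -2.8107
  grad(y) = -56.9712, v = y - alpha*grad = -0.9022
  prox(v) = soft_thresh(-0.9022, 0.0261) = -0.876
Iteration 2: beta = 0.3333, y = -0.876 + 0.3333*(-0.876 + 2.8107) = -0.2311
  grad(y) = -15.6983, v = y - alpha*grad = 0.2947
  prox(v) = soft_thresh(0.2947, 0.0261) = 0.2686
Iteration 3: beta = 0.5, y = 0.2686 + 0.5*(0.2686 + 0.876) = 0.8409
  grad(y) = 1.4551, v = y - alpha*grad = 0.7922
  prox(v) = soft_thresh(0.7922, 0.0261) = 0.7661
f(x_3) = 8*0.7661^2 - 12*0.7661 + 0.78*|0.7661| = -3.9004


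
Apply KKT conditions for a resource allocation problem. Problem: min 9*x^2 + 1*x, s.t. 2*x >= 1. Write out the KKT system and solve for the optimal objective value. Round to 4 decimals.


Step 1: Try lambda = 0 (constraint inactive).
x_unc = -1/(2*9) = -0.0556
Check: 2*-0.0556 = -0.1112 < 1 -- violated!
Step 2: Constraint must be active: 2*x = 1
x* = 1/2 = 0.5
lambda = (2*9*0.5 + 1)/2 = 5.0
Step 3: Compute optimal value.
f(x*) = 9*0.5^2 + 1*0.5 = 2.75


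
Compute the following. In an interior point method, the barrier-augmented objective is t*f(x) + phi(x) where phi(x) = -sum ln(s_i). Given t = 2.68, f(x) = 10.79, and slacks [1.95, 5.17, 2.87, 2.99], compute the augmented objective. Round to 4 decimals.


Step 1: Compute log-barrier.
ln values: [0.6678, 1.6429, 1.0543, 1.0953]
phi = -(0.6678 + 1.6429 + 1.0543 + 1.0953) = -4.4603
Step 2: Compute augmented objective.
t*f(x) = 2.68*10.79 = 28.9172
Total = 28.9172 - 4.4603 = 24.4569


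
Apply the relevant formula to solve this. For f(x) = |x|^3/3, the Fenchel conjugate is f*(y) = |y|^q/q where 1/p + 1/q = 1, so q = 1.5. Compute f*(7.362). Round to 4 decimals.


The conjugate exponent q satisfies 1/p + 1/q = 1.
p = 3, so q = 3/(3 - 1) = 1.5
|y|^q = 7.362^1.5 = 19.9753
f*(7.362) = 19.9753 / 1.5 = 13.3169


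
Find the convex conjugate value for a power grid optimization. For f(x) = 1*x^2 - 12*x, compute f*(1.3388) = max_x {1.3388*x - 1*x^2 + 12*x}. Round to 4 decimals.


f*(y) = sup_x {y*x - a*x^2 - b*x} = sup_x {(y-b)*x - a*x^2}
FOC: (y - b) - 2a*x = 0 => x* = (y - b)/(2a)
x* = (1.3388 + 12)/(2*1) = 6.6694
f*(1.3388) = (y-b)^2/(4a) = (1.3388 + 12)^2/(4*1)
= 177.9236/4 = 44.4809


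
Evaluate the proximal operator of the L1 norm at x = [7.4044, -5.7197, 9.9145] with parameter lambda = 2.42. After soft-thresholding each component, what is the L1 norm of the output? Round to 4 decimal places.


Soft-thresholding with lambda = 2.42:
prox(7.4044) = sign(7.4044)*max(|7.4044| - 2.42, 0) = 4.9844
prox(-5.7197) = sign(-5.7197)*max(|-5.7197| - 2.42, 0) = -3.2997
prox(9.9145) = sign(9.9145)*max(|9.9145| - 2.42, 0) = 7.4945
prox(x) = [4.9844, -3.2997, 7.4945]
||prox(x)||_1 = 4.9844 + 3.2997 + 7.4945 = 15.7786


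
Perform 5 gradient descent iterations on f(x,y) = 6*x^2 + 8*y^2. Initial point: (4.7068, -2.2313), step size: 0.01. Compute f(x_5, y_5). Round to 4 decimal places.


Gradient descent on f(x,y) = 6*x^2 + 8*y^2.
Starting point: (4.7068, -2.2313), alpha = 0.01
Step 1: grad_x = 2*6*4.7068 = 56.4816, grad_y = 2*8*-2.2313 = -35.7008
  x_1 = 4.7068 - 0.01*56.4816 = 4.142
  y_1 = -2.2313 - 0.01*-35.7008 = -1.8743
Step 2: grad_x = 2*6*4.142 = 49.7038, grad_y = 2*8*-1.8743 = -29.9887
  x_2 = 4.142 - 0.01*49.7038 = 3.6449
  y_2 = -1.8743 - 0.01*-29.9887 = -1.5744
Step 3: grad_x = 2*6*3.6449 = 43.7394, grad_y = 2*8*-1.5744 = -25.1905
  x_3 = 3.6449 - 0.01*43.7394 = 3.2076
  y_3 = -1.5744 - 0.01*-25.1905 = -1.3225
Step 4: grad_x = 2*6*3.2076 = 38.4906, grad_y = 2*8*-1.3225 = -21.16
  x_4 = 3.2076 - 0.01*38.4906 = 2.8226
  y_4 = -1.3225 - 0.01*-21.16 = -1.1109
Step 5: grad_x = 2*6*2.8226 = 33.8718, grad_y = 2*8*-1.1109 = -17.7744
  x_5 = 2.8226 - 0.01*33.8718 = 2.4839
  y_5 = -1.1109 - 0.01*-17.7744 = -0.9332
f(2.4839, -0.9332) = 6*2.4839^2 + 8*(-0.9332)^2 = 43.9857


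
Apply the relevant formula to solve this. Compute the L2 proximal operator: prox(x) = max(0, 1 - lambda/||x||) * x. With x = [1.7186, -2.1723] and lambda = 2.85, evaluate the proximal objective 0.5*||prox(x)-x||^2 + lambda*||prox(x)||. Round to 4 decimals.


Step 1: Compute ||x||.
||x|| = 2.7699
Step 2: Compute scaling factor.
scale = max(0, 1 - 2.85/2.7699) = 0.0
Step 3: prox(x) = [0.0, -0.0]
||prox(x)|| = 0.0
Step 4: Proximal objective.
0.5*||prox-x||^2 = 3.8362
lambda*||prox|| = 0.0
Total = 3.8362


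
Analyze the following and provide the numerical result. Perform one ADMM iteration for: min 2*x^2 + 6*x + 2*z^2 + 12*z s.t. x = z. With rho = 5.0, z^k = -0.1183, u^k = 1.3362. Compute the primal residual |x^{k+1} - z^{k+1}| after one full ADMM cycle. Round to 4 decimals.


ADMM iteration with rho = 5.0, z^k = -0.1183, u^k = 1.3362
Step 1: x-update.
Minimize 2*x^2 + 6*x + (5.0/2)*(x + 0.1183 + 1.3362)^2
FOC: (2*2 + 5.0)*x = -6 + 5.0*(-0.1183 - 1.3362)
x^{k+1} = -1.4747
Step 2: z-update.
Minimize 2*z^2 + 12*z + (5.0/2)*(-1.4747 - z + 1.3362)^2
FOC: (2*2 + 5.0)*z = -12 + 5.0*(-1.4747 + 1.3362)
z^{k+1} = -1.4103
Step 3: u-update.
u^{k+1} = 1.3362 - 1.4747 + 1.4103 = 1.2718
Step 4: Primal residual = |-1.4747 + 1.4103| = 0.0644


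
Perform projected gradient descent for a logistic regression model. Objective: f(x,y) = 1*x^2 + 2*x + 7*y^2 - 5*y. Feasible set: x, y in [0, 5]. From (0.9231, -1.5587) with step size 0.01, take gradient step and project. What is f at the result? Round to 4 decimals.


Step 1: Compute gradient at (0.9231, -1.5587).
grad_x = 2*1*0.9231 + 2 = 3.8462
grad_y = 2*7*-1.5587 - 5 = -26.8218
Step 2: Gradient step.
x_raw = 0.9231 - 0.01*3.8462 = 0.8846
y_raw = -1.5587 - 0.01*-26.8218 = -1.2905
Step 3: Project onto [0, 5].
x_proj = clip(0.8846) = 0.8846
y_proj = clip(-1.2905) = 0.0
Step 4: Evaluate f.
f(0.8846, 0.0) = 2.5519


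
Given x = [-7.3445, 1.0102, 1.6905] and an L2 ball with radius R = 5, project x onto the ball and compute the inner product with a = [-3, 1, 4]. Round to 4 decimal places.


Step 1: Compute ||x|| (intermediates to 6 decimals).
||x|| = sqrt((-7.3445)^2 + 1.0102^2 + 1.6905^2) = 7.603945
Step 2: Project.
Since ||x|| > R, scale = R/||x|| = 5/7.603945 = 0.657553, proj(x) = scale * x
proj(x) = [-4.829398, 0.66426, 1.111593]
Step 3: Dot product.
a^T * proj(x) = -3*(-4.829398) + 1*0.66426 + 4*1.111593 = 19.5988


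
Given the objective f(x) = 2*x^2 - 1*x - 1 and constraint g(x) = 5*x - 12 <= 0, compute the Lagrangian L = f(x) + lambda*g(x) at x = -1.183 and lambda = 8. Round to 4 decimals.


Step 1: Evaluate f(x).
f(-1.183) = 2*(-1.183)^2 - 1*(-1.183) - 1 = 2.982
Step 2: Evaluate g(x).
g(-1.183) = 5*-1.183 - 12 = -17.915
Step 3: Compute Lagrangian.
L = 2.982 + 8*-17.915 = -140.338


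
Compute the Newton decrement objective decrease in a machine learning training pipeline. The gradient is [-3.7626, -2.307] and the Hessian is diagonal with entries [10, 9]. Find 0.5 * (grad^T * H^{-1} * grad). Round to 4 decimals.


Step 1: H is diagonal, so H^(-1) * g = [-0.3763, -0.2563].
Step 2: g^T H^(-1) g = sum_i g_i^2 / H_ii
  = (-3.7626)^2/10 + (-2.307)^2/9
  = 1.4157 + 0.5914 = 2.0071
Step 3: Objective decrease = 0.5 * g^T H^(-1) g = 1.0035


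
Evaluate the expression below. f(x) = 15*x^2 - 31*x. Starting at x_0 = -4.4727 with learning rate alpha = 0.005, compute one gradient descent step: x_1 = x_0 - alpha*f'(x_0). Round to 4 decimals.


We compute the gradient at x_0 and apply the update.
f'(x) = 30*x - 31
f'(-4.4727) = 30*-4.4727 - 31 = -165.181
x_1 = -4.4727 - 0.005*-165.181 = -3.6468


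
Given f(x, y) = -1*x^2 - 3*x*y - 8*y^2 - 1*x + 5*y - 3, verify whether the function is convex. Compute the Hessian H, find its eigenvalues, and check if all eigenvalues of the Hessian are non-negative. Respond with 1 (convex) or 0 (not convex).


The Hessian of f(x,y) = -1*x^2 - 3*x*y - 8*y^2 - 1*x + 5*y - 3 is:
H = [[-2, -3], [-3, -16]]
Trace = -2 - 16 = -18
Determinant = -2*-16 - (-3)^2 = 23
Discriminant = (-18)^2 - 4*23 = 232.0
Eigenvalues: lambda_1 = -16.6158, lambda_2 = -1.3842
The function is not convex.

0


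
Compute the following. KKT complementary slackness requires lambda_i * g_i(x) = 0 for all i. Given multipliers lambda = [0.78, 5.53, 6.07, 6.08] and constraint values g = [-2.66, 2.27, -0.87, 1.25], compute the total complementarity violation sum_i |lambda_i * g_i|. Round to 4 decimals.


KKT complementary slackness check:
lambda_1 * g_1 = 0.78 * -2.66 = -2.0748
lambda_2 * g_2 = 5.53 * 2.27 = 12.5531
lambda_3 * g_3 = 6.07 * -0.87 = -5.2809
lambda_4 * g_4 = 6.08 * 1.25 = 7.6
Total violation = 2.0748 + 12.5531 + 5.2809 + 7.6 = 27.5088


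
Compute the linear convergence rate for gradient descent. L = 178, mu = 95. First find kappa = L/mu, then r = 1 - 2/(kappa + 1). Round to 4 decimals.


Step 1: Compute the condition number.
kappa = L/mu = 178/95 = 1.8737
Step 2: Compute the convergence rate.
r = 1 - 2/(kappa + 1) = 1 - 2*mu/(L + mu) = (L - mu)/(L + mu) = 83/273 = 0.304


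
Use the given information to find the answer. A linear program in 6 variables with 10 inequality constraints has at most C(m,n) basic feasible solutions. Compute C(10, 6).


Each vertex corresponds to some choice of n active constraints out of m, so the number of vertices is at most C(m, n) = m! / (n!(m-n)!).
m = 10, n = 6
Numerator: 10 * 9 * 8 * 7 * 6 * 5
Denominator: 6! = 720
C(10, 6) = 210


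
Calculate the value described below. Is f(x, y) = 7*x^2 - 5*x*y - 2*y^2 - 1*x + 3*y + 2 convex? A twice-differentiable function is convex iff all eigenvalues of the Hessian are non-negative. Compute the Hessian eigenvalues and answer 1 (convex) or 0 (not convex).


The Hessian of f(x,y) = 7*x^2 - 5*x*y - 2*y^2 - 1*x + 3*y + 2 is:
H = [[14, -5], [-5, -4]]
Trace = 14 - 4 = 10
Determinant = 14*-4 - (-5)^2 = -81
Discriminant = (10)^2 - 4*-81 = 424.0
Eigenvalues: lambda_1 = -5.2956, lambda_2 = 15.2956
The function is not convex.

0


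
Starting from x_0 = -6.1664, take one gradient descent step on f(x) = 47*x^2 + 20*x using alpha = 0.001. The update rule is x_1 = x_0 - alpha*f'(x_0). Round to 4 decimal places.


We compute the gradient at x_0 and apply the update.
f'(x) = 94*x + 20
f'(-6.1664) = 94*-6.1664 + 20 = -559.6416
x_1 = -6.1664 - 0.001*-559.6416 = -5.6068


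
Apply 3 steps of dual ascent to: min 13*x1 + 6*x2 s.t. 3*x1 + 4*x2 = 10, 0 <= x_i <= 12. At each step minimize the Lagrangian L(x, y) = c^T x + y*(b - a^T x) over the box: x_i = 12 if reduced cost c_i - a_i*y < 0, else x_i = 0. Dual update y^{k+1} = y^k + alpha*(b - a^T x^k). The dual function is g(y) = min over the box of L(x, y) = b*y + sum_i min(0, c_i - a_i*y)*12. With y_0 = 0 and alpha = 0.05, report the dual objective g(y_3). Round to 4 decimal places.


Dual ascent for LP: min 13*x1 + 6*x2, 3*x1 + 4*x2 = 10, 0 <= x_i <= 12
Step 1: y^k = 0.0, reduced costs: (13.0, 6.0)
  x^k = (0.0, 0.0), subgradient = b - a^T x = 10.0
  y^{k+1} = 0.0 + 0.05*10.0 = 0.5
Step 2: y^k = 0.5, reduced costs: (11.5, 4.0)
  x^k = (0.0, 0.0), subgradient = b - a^T x = 10.0
  y^{k+1} = 0.5 + 0.05*10.0 = 1.0
Step 3: y^k = 1.0, reduced costs: (10.0, 2.0)
  x^k = (0.0, 0.0), subgradient = b - a^T x = 10.0
  y^{k+1} = 1.0 + 0.05*10.0 = 1.5
Dual objective at y_3 = 1.5: reduced costs (8.5, 0.0), box minimizer x = (0.0, 0.0)
g(y_3) = b*y + (c1 - a1*y)*x1 + (c2 - a2*y)*x2 = 10*1.5 + 8.5*0.0 + 0.0*0.0 = 15.0 + 0.0 + 0.0 = 15.0


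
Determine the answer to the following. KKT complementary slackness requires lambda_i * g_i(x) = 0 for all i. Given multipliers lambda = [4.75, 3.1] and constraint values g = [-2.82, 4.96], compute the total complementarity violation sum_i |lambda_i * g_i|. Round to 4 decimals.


KKT complementary slackness check:
lambda_1 * g_1 = 4.75 * -2.82 = -13.395
lambda_2 * g_2 = 3.1 * 4.96 = 15.376
Total violation = 13.395 + 15.376 = 28.771


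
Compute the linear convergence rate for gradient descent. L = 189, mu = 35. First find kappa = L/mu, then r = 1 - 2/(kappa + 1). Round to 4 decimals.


Step 1: Compute the condition number.
kappa = L/mu = 189/35 = 5.4
Step 2: Compute the convergence rate.
r = 1 - 2/(kappa + 1) = 1 - 2*mu/(L + mu) = (L - mu)/(L + mu) = 154/224 = 0.6875


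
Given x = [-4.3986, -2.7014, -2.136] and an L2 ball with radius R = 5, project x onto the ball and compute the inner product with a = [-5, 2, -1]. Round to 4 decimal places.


Step 1: Compute ||x|| (intermediates to 6 decimals).
||x|| = sqrt((-4.3986)^2 + (-2.7014)^2 + (-2.136)^2) = 5.586389
Step 2: Project.
Since ||x|| > R, scale = R/||x|| = 5/5.586389 = 0.895033, proj(x) = scale * x
proj(x) = [-3.936892, -2.417842, -1.91179]
Step 3: Dot product.
a^T * proj(x) = -5*(-3.936892) + 2*(-2.417842) - 1*(-1.91179) = 16.7606


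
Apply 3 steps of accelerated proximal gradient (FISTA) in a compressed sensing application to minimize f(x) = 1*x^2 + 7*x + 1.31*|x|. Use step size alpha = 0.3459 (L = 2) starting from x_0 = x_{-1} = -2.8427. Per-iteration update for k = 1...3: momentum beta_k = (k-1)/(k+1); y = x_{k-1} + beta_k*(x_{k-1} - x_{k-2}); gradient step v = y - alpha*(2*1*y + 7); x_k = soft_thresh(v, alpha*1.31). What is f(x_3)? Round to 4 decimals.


FISTA on f(x) = 1*x^2 + 7*x + 1.31*|x|
L = 2, alpha = 0.3459
Iteration 1: beta = 0.0, y = -2.8427 + 0.0*(-2.8427 + 2.8427) = -2.8427
  grad(y) = 1.3146, v = y - alpha*grad = -3.2974
  prox(v) = soft_thresh(-3.2974, 0.4531) = -2.8443
Iteration 2: beta = 0.3333, y = -2.8443 + 0.3333*(-2.8443 + 2.8427) = -2.8448
  grad(y) = 1.3104, v = y - alpha*grad = -3.2981
  prox(v) = soft_thresh(-3.2981, 0.4531) = -2.8449
Iteration 3: beta = 0.5, y = -2.8449 + 0.5*(-2.8449 + 2.8443) = -2.8453
  grad(y) = 1.3095, v = y - alpha*grad = -3.2982
  prox(v) = soft_thresh(-3.2982, 0.4531) = -2.8451
f(x_3) = 1*(-2.8451)^2 + 7*(-2.8451) + 1.31*|-2.8451| = -8.094


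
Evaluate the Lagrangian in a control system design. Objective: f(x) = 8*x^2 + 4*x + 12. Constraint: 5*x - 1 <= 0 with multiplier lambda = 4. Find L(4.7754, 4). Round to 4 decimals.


Step 1: Evaluate f(x).
f(4.7754) = 8*4.7754^2 + 4*4.7754 + 12 = 213.5372
Step 2: Evaluate g(x).
g(4.7754) = 5*4.7754 - 1 = 22.877
Step 3: Compute Lagrangian.
L = 213.5372 + 4*22.877 = 305.0452


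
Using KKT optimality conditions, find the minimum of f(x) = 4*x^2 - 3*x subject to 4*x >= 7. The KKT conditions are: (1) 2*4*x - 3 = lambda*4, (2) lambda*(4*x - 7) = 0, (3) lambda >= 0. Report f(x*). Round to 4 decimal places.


Step 1: Try lambda = 0 (constraint inactive).
x_unc = 3/(2*4) = 0.375
Check: 4*0.375 = 1.5 < 7 -- violated!
Step 2: Constraint must be active: 4*x = 7
x* = 7/4 = 1.75
lambda = (2*4*1.75 - 3)/4 = 2.75
Step 3: Compute optimal value.
f(x*) = 4*1.75^2 - 3*1.75 = 7.0


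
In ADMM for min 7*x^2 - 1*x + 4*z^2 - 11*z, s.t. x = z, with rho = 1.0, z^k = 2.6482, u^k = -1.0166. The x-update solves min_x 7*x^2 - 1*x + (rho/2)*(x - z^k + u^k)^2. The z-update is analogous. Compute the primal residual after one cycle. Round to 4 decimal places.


ADMM iteration with rho = 1.0, z^k = 2.6482, u^k = -1.0166
Step 1: x-update.
Minimize 7*x^2 - 1*x + (1.0/2)*(x - 2.6482 - 1.0166)^2
FOC: (2*7 + 1.0)*x = 1 + 1.0*(2.6482 + 1.0166)
x^{k+1} = 0.311
Step 2: z-update.
Minimize 4*z^2 - 11*z + (1.0/2)*(0.311 - z - 1.0166)^2
FOC: (2*4 + 1.0)*z = 11 + 1.0*(0.311 - 1.0166)
z^{k+1} = 1.1438
Step 3: u-update.
u^{k+1} = -1.0166 + 0.311 - 1.1438 = -1.8494
Step 4: Primal residual = |0.311 - 1.1438| = 0.8328


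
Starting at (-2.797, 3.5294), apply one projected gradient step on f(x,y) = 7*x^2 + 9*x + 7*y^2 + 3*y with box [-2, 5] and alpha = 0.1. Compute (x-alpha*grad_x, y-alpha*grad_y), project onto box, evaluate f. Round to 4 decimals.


Step 1: Compute gradient at (-2.797, 3.5294).
grad_x = 2*7*-2.797 + 9 = -30.158
grad_y = 2*7*3.5294 + 3 = 52.4116
Step 2: Gradient step.
x_raw = -2.797 - 0.1*-30.158 = 0.2188
y_raw = 3.5294 - 0.1*52.4116 = -1.7118
Step 3: Project onto [-2, 5].
x_proj = clip(0.2188) = 0.2188
y_proj = clip(-1.7118) = -1.7118
Step 4: Evaluate f.
f(0.2188, -1.7118) = 17.6799


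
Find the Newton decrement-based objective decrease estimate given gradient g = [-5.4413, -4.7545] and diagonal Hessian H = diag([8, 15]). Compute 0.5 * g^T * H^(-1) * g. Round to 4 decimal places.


Step 1: H is diagonal, so H^(-1) * g = [-0.6802, -0.317].
Step 2: g^T H^(-1) g = sum_i g_i^2 / H_ii
  = (-5.4413)^2/8 + (-4.7545)^2/15
  = 3.701 + 1.507 = 5.208
Step 3: Objective decrease = 0.5 * g^T H^(-1) g = 2.604
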